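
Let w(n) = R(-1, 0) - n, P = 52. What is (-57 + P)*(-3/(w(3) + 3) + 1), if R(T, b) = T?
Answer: -20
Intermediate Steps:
w(n) = -1 - n
(-57 + P)*(-3/(w(3) + 3) + 1) = (-57 + 52)*(-3/((-1 - 1*3) + 3) + 1) = -5*(-3/((-1 - 3) + 3) + 1) = -5*(-3/(-4 + 3) + 1) = -5*(-3/(-1) + 1) = -5*(-3*(-1) + 1) = -5*(3 + 1) = -5*4 = -20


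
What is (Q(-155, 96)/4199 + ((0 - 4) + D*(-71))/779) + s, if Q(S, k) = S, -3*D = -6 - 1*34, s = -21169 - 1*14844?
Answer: -18600535558/516477 ≈ -36014.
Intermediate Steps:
s = -36013 (s = -21169 - 14844 = -36013)
D = 40/3 (D = -(-6 - 1*34)/3 = -(-6 - 34)/3 = -⅓*(-40) = 40/3 ≈ 13.333)
(Q(-155, 96)/4199 + ((0 - 4) + D*(-71))/779) + s = (-155/4199 + ((0 - 4) + (40/3)*(-71))/779) - 36013 = (-155*1/4199 + (-4 - 2840/3)*(1/779)) - 36013 = (-155/4199 - 2852/3*1/779) - 36013 = (-155/4199 - 2852/2337) - 36013 = -649357/516477 - 36013 = -18600535558/516477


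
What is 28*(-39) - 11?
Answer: -1103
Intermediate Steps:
28*(-39) - 11 = -1092 - 11 = -1103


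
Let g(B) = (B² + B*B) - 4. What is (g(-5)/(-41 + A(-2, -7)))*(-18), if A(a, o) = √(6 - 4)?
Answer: 1476/73 + 36*√2/73 ≈ 20.917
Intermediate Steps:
g(B) = -4 + 2*B² (g(B) = (B² + B²) - 4 = 2*B² - 4 = -4 + 2*B²)
A(a, o) = √2
(g(-5)/(-41 + A(-2, -7)))*(-18) = ((-4 + 2*(-5)²)/(-41 + √2))*(-18) = ((-4 + 2*25)/(-41 + √2))*(-18) = ((-4 + 50)/(-41 + √2))*(-18) = (46/(-41 + √2))*(-18) = -828/(-41 + √2)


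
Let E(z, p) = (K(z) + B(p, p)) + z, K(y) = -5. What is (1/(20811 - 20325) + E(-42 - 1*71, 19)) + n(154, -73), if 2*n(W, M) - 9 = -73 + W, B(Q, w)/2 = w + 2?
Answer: -15065/486 ≈ -30.998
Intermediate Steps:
B(Q, w) = 4 + 2*w (B(Q, w) = 2*(w + 2) = 2*(2 + w) = 4 + 2*w)
n(W, M) = -32 + W/2 (n(W, M) = 9/2 + (-73 + W)/2 = 9/2 + (-73/2 + W/2) = -32 + W/2)
E(z, p) = -1 + z + 2*p (E(z, p) = (-5 + (4 + 2*p)) + z = (-1 + 2*p) + z = -1 + z + 2*p)
(1/(20811 - 20325) + E(-42 - 1*71, 19)) + n(154, -73) = (1/(20811 - 20325) + (-1 + (-42 - 1*71) + 2*19)) + (-32 + (½)*154) = (1/486 + (-1 + (-42 - 71) + 38)) + (-32 + 77) = (1/486 + (-1 - 113 + 38)) + 45 = (1/486 - 76) + 45 = -36935/486 + 45 = -15065/486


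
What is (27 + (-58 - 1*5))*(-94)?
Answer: 3384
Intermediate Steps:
(27 + (-58 - 1*5))*(-94) = (27 + (-58 - 5))*(-94) = (27 - 63)*(-94) = -36*(-94) = 3384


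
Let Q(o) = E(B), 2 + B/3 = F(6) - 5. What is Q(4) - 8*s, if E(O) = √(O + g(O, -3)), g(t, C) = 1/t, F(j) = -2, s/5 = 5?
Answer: -200 + I*√2190/9 ≈ -200.0 + 5.1997*I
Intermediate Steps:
s = 25 (s = 5*5 = 25)
B = -27 (B = -6 + 3*(-2 - 5) = -6 + 3*(-7) = -6 - 21 = -27)
E(O) = √(O + 1/O)
Q(o) = I*√2190/9 (Q(o) = √(-27 + 1/(-27)) = √(-27 - 1/27) = √(-730/27) = I*√2190/9)
Q(4) - 8*s = I*√2190/9 - 8*25 = I*√2190/9 - 200 = -200 + I*√2190/9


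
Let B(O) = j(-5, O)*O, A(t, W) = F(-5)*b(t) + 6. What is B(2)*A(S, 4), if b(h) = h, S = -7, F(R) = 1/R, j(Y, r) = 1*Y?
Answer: -74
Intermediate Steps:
j(Y, r) = Y
A(t, W) = 6 - t/5 (A(t, W) = t/(-5) + 6 = -t/5 + 6 = 6 - t/5)
B(O) = -5*O
B(2)*A(S, 4) = (-5*2)*(6 - ⅕*(-7)) = -10*(6 + 7/5) = -10*37/5 = -74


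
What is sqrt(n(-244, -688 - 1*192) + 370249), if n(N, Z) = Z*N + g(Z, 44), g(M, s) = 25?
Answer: sqrt(584994) ≈ 764.85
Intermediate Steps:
n(N, Z) = 25 + N*Z (n(N, Z) = Z*N + 25 = N*Z + 25 = 25 + N*Z)
sqrt(n(-244, -688 - 1*192) + 370249) = sqrt((25 - 244*(-688 - 1*192)) + 370249) = sqrt((25 - 244*(-688 - 192)) + 370249) = sqrt((25 - 244*(-880)) + 370249) = sqrt((25 + 214720) + 370249) = sqrt(214745 + 370249) = sqrt(584994)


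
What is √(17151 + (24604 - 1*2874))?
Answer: √38881 ≈ 197.18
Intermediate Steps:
√(17151 + (24604 - 1*2874)) = √(17151 + (24604 - 2874)) = √(17151 + 21730) = √38881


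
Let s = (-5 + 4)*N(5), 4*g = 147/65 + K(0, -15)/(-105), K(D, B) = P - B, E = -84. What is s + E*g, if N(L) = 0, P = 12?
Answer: -2736/65 ≈ -42.092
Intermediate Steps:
K(D, B) = 12 - B
g = 228/455 (g = (147/65 + (12 - 1*(-15))/(-105))/4 = (147*(1/65) + (12 + 15)*(-1/105))/4 = (147/65 + 27*(-1/105))/4 = (147/65 - 9/35)/4 = (¼)*(912/455) = 228/455 ≈ 0.50110)
s = 0 (s = (-5 + 4)*0 = -1*0 = 0)
s + E*g = 0 - 84*228/455 = 0 - 2736/65 = -2736/65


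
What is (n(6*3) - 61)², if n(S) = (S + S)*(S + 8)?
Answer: 765625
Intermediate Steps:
n(S) = 2*S*(8 + S) (n(S) = (2*S)*(8 + S) = 2*S*(8 + S))
(n(6*3) - 61)² = (2*(6*3)*(8 + 6*3) - 61)² = (2*18*(8 + 18) - 61)² = (2*18*26 - 61)² = (936 - 61)² = 875² = 765625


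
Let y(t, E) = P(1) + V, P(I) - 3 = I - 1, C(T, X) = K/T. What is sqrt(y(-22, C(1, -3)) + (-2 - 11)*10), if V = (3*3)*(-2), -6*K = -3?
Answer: I*sqrt(145) ≈ 12.042*I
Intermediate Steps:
K = 1/2 (K = -1/6*(-3) = 1/2 ≈ 0.50000)
V = -18 (V = 9*(-2) = -18)
C(T, X) = 1/(2*T)
P(I) = 2 + I (P(I) = 3 + (I - 1) = 3 + (-1 + I) = 2 + I)
y(t, E) = -15 (y(t, E) = (2 + 1) - 18 = 3 - 18 = -15)
sqrt(y(-22, C(1, -3)) + (-2 - 11)*10) = sqrt(-15 + (-2 - 11)*10) = sqrt(-15 - 13*10) = sqrt(-15 - 130) = sqrt(-145) = I*sqrt(145)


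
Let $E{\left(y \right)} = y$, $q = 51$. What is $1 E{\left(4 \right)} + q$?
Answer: $55$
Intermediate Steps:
$1 E{\left(4 \right)} + q = 1 \cdot 4 + 51 = 4 + 51 = 55$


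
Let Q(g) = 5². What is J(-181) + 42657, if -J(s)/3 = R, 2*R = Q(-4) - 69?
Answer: 42723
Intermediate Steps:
Q(g) = 25
R = -22 (R = (25 - 69)/2 = (½)*(-44) = -22)
J(s) = 66 (J(s) = -3*(-22) = 66)
J(-181) + 42657 = 66 + 42657 = 42723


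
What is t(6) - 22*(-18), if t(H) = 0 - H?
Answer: 390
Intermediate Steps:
t(H) = -H
t(6) - 22*(-18) = -1*6 - 22*(-18) = -6 + 396 = 390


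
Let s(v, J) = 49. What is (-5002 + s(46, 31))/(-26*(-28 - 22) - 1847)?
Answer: 4953/547 ≈ 9.0548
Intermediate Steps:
(-5002 + s(46, 31))/(-26*(-28 - 22) - 1847) = (-5002 + 49)/(-26*(-28 - 22) - 1847) = -4953/(-26*(-50) - 1847) = -4953/(1300 - 1847) = -4953/(-547) = -4953*(-1/547) = 4953/547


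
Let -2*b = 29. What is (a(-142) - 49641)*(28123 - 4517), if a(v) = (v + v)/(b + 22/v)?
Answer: -2437616770358/2081 ≈ -1.1714e+9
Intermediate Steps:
b = -29/2 (b = -½*29 = -29/2 ≈ -14.500)
a(v) = 2*v/(-29/2 + 22/v) (a(v) = (v + v)/(-29/2 + 22/v) = (2*v)/(-29/2 + 22/v) = 2*v/(-29/2 + 22/v))
(a(-142) - 49641)*(28123 - 4517) = (-4*(-142)²/(-44 + 29*(-142)) - 49641)*(28123 - 4517) = (-4*20164/(-44 - 4118) - 49641)*23606 = (-4*20164/(-4162) - 49641)*23606 = (-4*20164*(-1/4162) - 49641)*23606 = (40328/2081 - 49641)*23606 = -103262593/2081*23606 = -2437616770358/2081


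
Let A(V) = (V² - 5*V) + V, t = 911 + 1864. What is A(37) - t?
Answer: -1554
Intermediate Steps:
t = 2775
A(V) = V² - 4*V
A(37) - t = 37*(-4 + 37) - 1*2775 = 37*33 - 2775 = 1221 - 2775 = -1554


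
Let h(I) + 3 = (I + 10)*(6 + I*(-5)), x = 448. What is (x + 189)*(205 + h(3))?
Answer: 54145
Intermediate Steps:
h(I) = -3 + (6 - 5*I)*(10 + I) (h(I) = -3 + (I + 10)*(6 + I*(-5)) = -3 + (10 + I)*(6 - 5*I) = -3 + (6 - 5*I)*(10 + I))
(x + 189)*(205 + h(3)) = (448 + 189)*(205 + (57 - 44*3 - 5*3²)) = 637*(205 + (57 - 132 - 5*9)) = 637*(205 + (57 - 132 - 45)) = 637*(205 - 120) = 637*85 = 54145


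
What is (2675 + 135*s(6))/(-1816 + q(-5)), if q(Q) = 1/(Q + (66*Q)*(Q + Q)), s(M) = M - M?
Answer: -8814125/5983719 ≈ -1.4730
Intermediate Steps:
s(M) = 0
q(Q) = 1/(Q + 132*Q**2) (q(Q) = 1/(Q + (66*Q)*(2*Q)) = 1/(Q + 132*Q**2))
(2675 + 135*s(6))/(-1816 + q(-5)) = (2675 + 135*0)/(-1816 + 1/((-5)*(1 + 132*(-5)))) = (2675 + 0)/(-1816 - 1/(5*(1 - 660))) = 2675/(-1816 - 1/5/(-659)) = 2675/(-1816 - 1/5*(-1/659)) = 2675/(-1816 + 1/3295) = 2675/(-5983719/3295) = 2675*(-3295/5983719) = -8814125/5983719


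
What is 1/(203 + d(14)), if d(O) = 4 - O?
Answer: 1/193 ≈ 0.0051813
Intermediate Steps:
1/(203 + d(14)) = 1/(203 + (4 - 1*14)) = 1/(203 + (4 - 14)) = 1/(203 - 10) = 1/193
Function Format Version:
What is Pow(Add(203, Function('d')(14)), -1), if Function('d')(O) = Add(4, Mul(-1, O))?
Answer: Rational(1, 193) ≈ 0.0051813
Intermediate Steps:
Pow(Add(203, Function('d')(14)), -1) = Pow(Add(203, Add(4, Mul(-1, 14))), -1) = Pow(Add(203, Add(4, -14)), -1) = Pow(Add(203, -10), -1) = Pow(193, -1) = Rational(1, 193)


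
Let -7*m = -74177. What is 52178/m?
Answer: 365246/74177 ≈ 4.9240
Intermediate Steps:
m = 74177/7 (m = -⅐*(-74177) = 74177/7 ≈ 10597.)
52178/m = 52178/(74177/7) = 52178*(7/74177) = 365246/74177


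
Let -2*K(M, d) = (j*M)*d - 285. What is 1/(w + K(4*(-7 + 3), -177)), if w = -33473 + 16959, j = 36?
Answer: -2/134695 ≈ -1.4848e-5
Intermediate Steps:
K(M, d) = 285/2 - 18*M*d (K(M, d) = -((36*M)*d - 285)/2 = -(36*M*d - 285)/2 = -(-285 + 36*M*d)/2 = 285/2 - 18*M*d)
w = -16514
1/(w + K(4*(-7 + 3), -177)) = 1/(-16514 + (285/2 - 18*4*(-7 + 3)*(-177))) = 1/(-16514 + (285/2 - 18*4*(-4)*(-177))) = 1/(-16514 + (285/2 - 18*(-16)*(-177))) = 1/(-16514 + (285/2 - 50976)) = 1/(-16514 - 101667/2) = 1/(-134695/2) = -2/134695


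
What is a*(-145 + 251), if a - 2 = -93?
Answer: -9646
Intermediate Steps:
a = -91 (a = 2 - 93 = -91)
a*(-145 + 251) = -91*(-145 + 251) = -91*106 = -9646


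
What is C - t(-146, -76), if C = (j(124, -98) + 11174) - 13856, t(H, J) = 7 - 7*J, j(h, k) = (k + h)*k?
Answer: -5769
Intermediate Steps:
j(h, k) = k*(h + k) (j(h, k) = (h + k)*k = k*(h + k))
C = -5230 (C = (-98*(124 - 98) + 11174) - 13856 = (-98*26 + 11174) - 13856 = (-2548 + 11174) - 13856 = 8626 - 13856 = -5230)
C - t(-146, -76) = -5230 - (7 - 7*(-76)) = -5230 - (7 + 532) = -5230 - 1*539 = -5230 - 539 = -5769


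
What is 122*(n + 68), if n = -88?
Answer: -2440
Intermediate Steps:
122*(n + 68) = 122*(-88 + 68) = 122*(-20) = -2440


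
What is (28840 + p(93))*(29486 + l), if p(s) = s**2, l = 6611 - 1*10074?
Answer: 975576247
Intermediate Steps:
l = -3463 (l = 6611 - 10074 = -3463)
(28840 + p(93))*(29486 + l) = (28840 + 93**2)*(29486 - 3463) = (28840 + 8649)*26023 = 37489*26023 = 975576247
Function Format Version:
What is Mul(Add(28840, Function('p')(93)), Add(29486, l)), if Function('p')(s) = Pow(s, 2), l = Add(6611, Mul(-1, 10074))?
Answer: 975576247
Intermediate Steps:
l = -3463 (l = Add(6611, -10074) = -3463)
Mul(Add(28840, Function('p')(93)), Add(29486, l)) = Mul(Add(28840, Pow(93, 2)), Add(29486, -3463)) = Mul(Add(28840, 8649), 26023) = Mul(37489, 26023) = 975576247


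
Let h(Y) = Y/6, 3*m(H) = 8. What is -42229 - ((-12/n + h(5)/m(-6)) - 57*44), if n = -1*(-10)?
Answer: -3177609/80 ≈ -39720.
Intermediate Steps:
m(H) = 8/3 (m(H) = (⅓)*8 = 8/3)
h(Y) = Y/6 (h(Y) = Y*(⅙) = Y/6)
n = 10
-42229 - ((-12/n + h(5)/m(-6)) - 57*44) = -42229 - ((-12/10 + ((⅙)*5)/(8/3)) - 57*44) = -42229 - ((-12*⅒ + (⅚)*(3/8)) - 2508) = -42229 - ((-6/5 + 5/16) - 2508) = -42229 - (-71/80 - 2508) = -42229 - 1*(-200711/80) = -42229 + 200711/80 = -3177609/80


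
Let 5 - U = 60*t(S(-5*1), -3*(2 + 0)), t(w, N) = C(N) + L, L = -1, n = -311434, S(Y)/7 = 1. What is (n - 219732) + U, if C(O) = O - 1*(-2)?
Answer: -530861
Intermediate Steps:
S(Y) = 7 (S(Y) = 7*1 = 7)
C(O) = 2 + O (C(O) = O + 2 = 2 + O)
t(w, N) = 1 + N (t(w, N) = (2 + N) - 1 = 1 + N)
U = 305 (U = 5 - 60*(1 - 3*(2 + 0)) = 5 - 60*(1 - 3*2) = 5 - 60*(1 - 6) = 5 - 60*(-5) = 5 - 1*(-300) = 5 + 300 = 305)
(n - 219732) + U = (-311434 - 219732) + 305 = -531166 + 305 = -530861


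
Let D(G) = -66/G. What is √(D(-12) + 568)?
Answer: √2294/2 ≈ 23.948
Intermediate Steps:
√(D(-12) + 568) = √(-66/(-12) + 568) = √(-66*(-1/12) + 568) = √(11/2 + 568) = √(1147/2) = √2294/2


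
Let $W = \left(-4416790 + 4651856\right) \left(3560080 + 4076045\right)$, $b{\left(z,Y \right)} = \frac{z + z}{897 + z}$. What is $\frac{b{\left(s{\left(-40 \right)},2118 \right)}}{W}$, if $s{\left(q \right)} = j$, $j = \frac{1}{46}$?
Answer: $\frac{1}{37033405491366375} \approx 2.7003 \cdot 10^{-17}$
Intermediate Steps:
$j = \frac{1}{46} \approx 0.021739$
$s{\left(q \right)} = \frac{1}{46}$
$b{\left(z,Y \right)} = \frac{2 z}{897 + z}$
$W = 1794993359250$ ($W = 235066 \cdot 7636125 = 1794993359250$)
$\frac{b{\left(s{\left(-40 \right)},2118 \right)}}{W} = \frac{2 \cdot \frac{1}{46} \frac{1}{897 + \frac{1}{46}}}{1794993359250} = 2 \cdot \frac{1}{46} \frac{1}{\frac{41263}{46}} \cdot \frac{1}{1794993359250} = 2 \cdot \frac{1}{46} \cdot \frac{46}{41263} \cdot \frac{1}{1794993359250} = \frac{2}{41263} \cdot \frac{1}{1794993359250} = \frac{1}{37033405491366375}$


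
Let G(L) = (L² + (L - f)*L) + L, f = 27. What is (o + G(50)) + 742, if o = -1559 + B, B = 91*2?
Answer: 3065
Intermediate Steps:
B = 182
o = -1377 (o = -1559 + 182 = -1377)
G(L) = L + L² + L*(-27 + L) (G(L) = (L² + (L - 1*27)*L) + L = (L² + (L - 27)*L) + L = (L² + (-27 + L)*L) + L = (L² + L*(-27 + L)) + L = L + L² + L*(-27 + L))
(o + G(50)) + 742 = (-1377 + 2*50*(-13 + 50)) + 742 = (-1377 + 2*50*37) + 742 = (-1377 + 3700) + 742 = 2323 + 742 = 3065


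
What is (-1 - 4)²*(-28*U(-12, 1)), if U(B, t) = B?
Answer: 8400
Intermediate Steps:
(-1 - 4)²*(-28*U(-12, 1)) = (-1 - 4)²*(-28*(-12)) = (-5)²*336 = 25*336 = 8400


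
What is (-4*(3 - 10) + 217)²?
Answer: 60025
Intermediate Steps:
(-4*(3 - 10) + 217)² = (-4*(-7) + 217)² = (28 + 217)² = 245² = 60025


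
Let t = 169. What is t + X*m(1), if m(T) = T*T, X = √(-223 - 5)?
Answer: 169 + 2*I*√57 ≈ 169.0 + 15.1*I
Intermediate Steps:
X = 2*I*√57 (X = √(-228) = 2*I*√57 ≈ 15.1*I)
m(T) = T²
t + X*m(1) = 169 + (2*I*√57)*1² = 169 + (2*I*√57)*1 = 169 + 2*I*√57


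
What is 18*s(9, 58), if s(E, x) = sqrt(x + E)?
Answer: 18*sqrt(67) ≈ 147.34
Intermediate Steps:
s(E, x) = sqrt(E + x)
18*s(9, 58) = 18*sqrt(9 + 58) = 18*sqrt(67)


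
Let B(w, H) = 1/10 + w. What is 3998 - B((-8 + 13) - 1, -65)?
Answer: 39939/10 ≈ 3993.9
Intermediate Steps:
B(w, H) = ⅒ + w
3998 - B((-8 + 13) - 1, -65) = 3998 - (⅒ + ((-8 + 13) - 1)) = 3998 - (⅒ + (5 - 1)) = 3998 - (⅒ + 4) = 3998 - 1*41/10 = 3998 - 41/10 = 39939/10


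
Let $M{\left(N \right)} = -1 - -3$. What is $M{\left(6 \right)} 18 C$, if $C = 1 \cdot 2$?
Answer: $72$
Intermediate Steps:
$M{\left(N \right)} = 2$ ($M{\left(N \right)} = -1 + 3 = 2$)
$C = 2$
$M{\left(6 \right)} 18 C = 2 \cdot 18 \cdot 2 = 36 \cdot 2 = 72$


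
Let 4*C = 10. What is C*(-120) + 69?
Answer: -231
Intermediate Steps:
C = 5/2 (C = (1/4)*10 = 5/2 ≈ 2.5000)
C*(-120) + 69 = (5/2)*(-120) + 69 = -300 + 69 = -231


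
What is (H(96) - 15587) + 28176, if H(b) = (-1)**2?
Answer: 12590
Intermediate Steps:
H(b) = 1
(H(96) - 15587) + 28176 = (1 - 15587) + 28176 = -15586 + 28176 = 12590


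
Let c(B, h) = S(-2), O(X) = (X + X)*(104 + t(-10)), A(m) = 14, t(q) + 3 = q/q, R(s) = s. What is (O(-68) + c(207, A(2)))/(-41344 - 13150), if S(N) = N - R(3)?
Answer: 13877/54494 ≈ 0.25465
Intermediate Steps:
t(q) = -2 (t(q) = -3 + q/q = -3 + 1 = -2)
O(X) = 204*X (O(X) = (X + X)*(104 - 2) = (2*X)*102 = 204*X)
S(N) = -3 + N (S(N) = N - 1*3 = N - 3 = -3 + N)
c(B, h) = -5 (c(B, h) = -3 - 2 = -5)
(O(-68) + c(207, A(2)))/(-41344 - 13150) = (204*(-68) - 5)/(-41344 - 13150) = (-13872 - 5)/(-54494) = -13877*(-1/54494) = 13877/54494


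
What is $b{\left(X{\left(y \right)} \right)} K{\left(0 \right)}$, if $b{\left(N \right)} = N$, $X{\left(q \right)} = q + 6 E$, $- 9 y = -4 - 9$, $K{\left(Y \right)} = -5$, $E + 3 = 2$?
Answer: $\frac{205}{9} \approx 22.778$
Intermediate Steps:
$E = -1$ ($E = -3 + 2 = -1$)
$y = \frac{13}{9}$ ($y = - \frac{-4 - 9}{9} = \left(- \frac{1}{9}\right) \left(-13\right) = \frac{13}{9} \approx 1.4444$)
$X{\left(q \right)} = -6 + q$ ($X{\left(q \right)} = q + 6 \left(-1\right) = q - 6 = -6 + q$)
$b{\left(X{\left(y \right)} \right)} K{\left(0 \right)} = \left(-6 + \frac{13}{9}\right) \left(-5\right) = \left(- \frac{41}{9}\right) \left(-5\right) = \frac{205}{9}$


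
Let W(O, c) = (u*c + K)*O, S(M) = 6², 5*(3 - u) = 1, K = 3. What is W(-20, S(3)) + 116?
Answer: -1960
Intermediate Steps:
u = 14/5 (u = 3 - ⅕*1 = 3 - ⅕ = 14/5 ≈ 2.8000)
S(M) = 36
W(O, c) = O*(3 + 14*c/5) (W(O, c) = (14*c/5 + 3)*O = (3 + 14*c/5)*O = O*(3 + 14*c/5))
W(-20, S(3)) + 116 = (⅕)*(-20)*(15 + 14*36) + 116 = (⅕)*(-20)*(15 + 504) + 116 = (⅕)*(-20)*519 + 116 = -2076 + 116 = -1960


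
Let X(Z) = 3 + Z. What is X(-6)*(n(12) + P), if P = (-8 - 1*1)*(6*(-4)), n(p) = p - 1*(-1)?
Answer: -687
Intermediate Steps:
n(p) = 1 + p (n(p) = p + 1 = 1 + p)
P = 216 (P = (-8 - 1)*(-24) = -9*(-24) = 216)
X(-6)*(n(12) + P) = (3 - 6)*((1 + 12) + 216) = -3*(13 + 216) = -3*229 = -687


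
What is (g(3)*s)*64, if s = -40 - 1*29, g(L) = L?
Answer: -13248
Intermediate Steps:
s = -69 (s = -40 - 29 = -69)
(g(3)*s)*64 = (3*(-69))*64 = -207*64 = -13248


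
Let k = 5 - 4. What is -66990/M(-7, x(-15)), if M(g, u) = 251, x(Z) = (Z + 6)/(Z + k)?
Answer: -66990/251 ≈ -266.89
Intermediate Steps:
k = 1
x(Z) = (6 + Z)/(1 + Z) (x(Z) = (Z + 6)/(Z + 1) = (6 + Z)/(1 + Z))
-66990/M(-7, x(-15)) = -66990/251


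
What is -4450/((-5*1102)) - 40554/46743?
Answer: -514873/8585131 ≈ -0.059973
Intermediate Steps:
-4450/((-5*1102)) - 40554/46743 = -4450/(-5510) - 40554*1/46743 = -4450*(-1/5510) - 13518/15581 = 445/551 - 13518/15581 = -514873/8585131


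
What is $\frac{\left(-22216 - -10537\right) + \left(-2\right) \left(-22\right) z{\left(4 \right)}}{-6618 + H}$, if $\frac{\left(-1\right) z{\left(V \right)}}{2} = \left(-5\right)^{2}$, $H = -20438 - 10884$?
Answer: $\frac{13879}{37940} \approx 0.36581$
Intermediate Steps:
$H = -31322$ ($H = -20438 - 10884 = -31322$)
$z{\left(V \right)} = -50$ ($z{\left(V \right)} = - 2 \left(-5\right)^{2} = \left(-2\right) 25 = -50$)
$\frac{\left(-22216 - -10537\right) + \left(-2\right) \left(-22\right) z{\left(4 \right)}}{-6618 + H} = \frac{\left(-22216 - -10537\right) + \left(-2\right) \left(-22\right) \left(-50\right)}{-6618 - 31322} = \frac{\left(-22216 + 10537\right) + 44 \left(-50\right)}{-37940} = \left(-11679 - 2200\right) \left(- \frac{1}{37940}\right) = \left(-13879\right) \left(- \frac{1}{37940}\right) = \frac{13879}{37940}$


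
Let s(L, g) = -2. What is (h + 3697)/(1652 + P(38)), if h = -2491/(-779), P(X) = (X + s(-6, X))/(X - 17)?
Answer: 10088589/4508852 ≈ 2.2375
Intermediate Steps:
P(X) = (-2 + X)/(-17 + X) (P(X) = (X - 2)/(X - 17) = (-2 + X)/(-17 + X))
h = 2491/779 (h = -2491*(-1/779) = 2491/779 ≈ 3.1977)
(h + 3697)/(1652 + P(38)) = (2491/779 + 3697)/(1652 + (-2 + 38)/(-17 + 38)) = 2882454/(779*(1652 + 36/21)) = 2882454/(779*(1652 + (1/21)*36)) = 2882454/(779*(1652 + 12/7)) = 2882454/(779*(11576/7)) = (2882454/779)*(7/11576) = 10088589/4508852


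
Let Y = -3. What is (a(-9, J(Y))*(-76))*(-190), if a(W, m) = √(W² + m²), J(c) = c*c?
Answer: 129960*√2 ≈ 1.8379e+5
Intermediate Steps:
J(c) = c²
(a(-9, J(Y))*(-76))*(-190) = (√((-9)² + ((-3)²)²)*(-76))*(-190) = (√(81 + 9²)*(-76))*(-190) = (√(81 + 81)*(-76))*(-190) = (√162*(-76))*(-190) = ((9*√2)*(-76))*(-190) = -684*√2*(-190) = 129960*√2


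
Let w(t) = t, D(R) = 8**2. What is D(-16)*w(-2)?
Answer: -128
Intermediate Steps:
D(R) = 64
D(-16)*w(-2) = 64*(-2) = -128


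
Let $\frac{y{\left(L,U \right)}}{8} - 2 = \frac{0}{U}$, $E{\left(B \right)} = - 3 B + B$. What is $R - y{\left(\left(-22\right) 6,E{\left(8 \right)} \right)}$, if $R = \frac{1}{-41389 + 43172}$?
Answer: $- \frac{28527}{1783} \approx -15.999$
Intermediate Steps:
$R = \frac{1}{1783} \approx 0.00056085$
$E{\left(B \right)} = - 2 B$
$y{\left(L,U \right)} = 16$ ($y{\left(L,U \right)} = 16 + 8 \frac{0}{U} = 16 + 8 \cdot 0 = 16 + 0 = 16$)
$R - y{\left(\left(-22\right) 6,E{\left(8 \right)} \right)} = \frac{1}{1783} - 16 = - \frac{28527}{1783}$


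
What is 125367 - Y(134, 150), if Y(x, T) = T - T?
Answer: 125367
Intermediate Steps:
Y(x, T) = 0
125367 - Y(134, 150) = 125367 - 1*0 = 125367 + 0 = 125367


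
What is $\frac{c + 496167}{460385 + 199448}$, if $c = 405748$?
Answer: $\frac{901915}{659833} \approx 1.3669$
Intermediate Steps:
$\frac{c + 496167}{460385 + 199448} = \frac{405748 + 496167}{460385 + 199448} = \frac{901915}{659833}$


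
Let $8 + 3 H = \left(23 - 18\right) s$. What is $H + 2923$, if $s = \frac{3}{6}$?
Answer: $\frac{17527}{6} \approx 2921.2$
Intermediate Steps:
$s = \frac{1}{2}$ ($s = 3 \cdot \frac{1}{6} = \frac{1}{2} \approx 0.5$)
$H = - \frac{11}{6}$ ($H = - \frac{8}{3} + \frac{\left(23 - 18\right) \frac{1}{2}}{3} = - \frac{8}{3} + \frac{5 \cdot \frac{1}{2}}{3} = - \frac{8}{3} + \frac{1}{3} \cdot \frac{5}{2} = - \frac{8}{3} + \frac{5}{6} = - \frac{11}{6} \approx -1.8333$)
$H + 2923 = - \frac{11}{6} + 2923 = \frac{17527}{6}$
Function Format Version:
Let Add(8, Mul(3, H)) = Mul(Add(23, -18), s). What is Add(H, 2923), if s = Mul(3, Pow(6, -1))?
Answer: Rational(17527, 6) ≈ 2921.2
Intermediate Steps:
s = Rational(1, 2) (s = Mul(3, Rational(1, 6)) = Rational(1, 2) ≈ 0.50000)
H = Rational(-11, 6) (H = Add(Rational(-8, 3), Mul(Rational(1, 3), Mul(Add(23, -18), Rational(1, 2)))) = Add(Rational(-8, 3), Mul(Rational(1, 3), Mul(5, Rational(1, 2)))) = Add(Rational(-8, 3), Mul(Rational(1, 3), Rational(5, 2))) = Add(Rational(-8, 3), Rational(5, 6)) = Rational(-11, 6) ≈ -1.8333)
Add(H, 2923) = Add(Rational(-11, 6), 2923) = Rational(17527, 6)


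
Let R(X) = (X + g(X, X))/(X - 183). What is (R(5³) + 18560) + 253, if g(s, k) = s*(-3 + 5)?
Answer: 1090779/58 ≈ 18807.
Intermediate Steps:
g(s, k) = 2*s (g(s, k) = s*2 = 2*s)
R(X) = 3*X/(-183 + X) (R(X) = (X + 2*X)/(X - 183) = (3*X)/(-183 + X) = 3*X/(-183 + X))
(R(5³) + 18560) + 253 = (3*5³/(-183 + 5³) + 18560) + 253 = (3*125/(-183 + 125) + 18560) + 253 = (3*125/(-58) + 18560) + 253 = (3*125*(-1/58) + 18560) + 253 = (-375/58 + 18560) + 253 = 1076105/58 + 253 = 1090779/58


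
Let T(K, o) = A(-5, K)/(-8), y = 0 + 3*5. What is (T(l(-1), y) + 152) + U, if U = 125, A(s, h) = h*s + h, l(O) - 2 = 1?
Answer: 557/2 ≈ 278.50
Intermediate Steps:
l(O) = 3 (l(O) = 2 + 1 = 3)
A(s, h) = h + h*s
y = 15 (y = 0 + 15 = 15)
T(K, o) = K/2 (T(K, o) = (K*(1 - 5))/(-8) = (K*(-4))*(-⅛) = -4*K*(-⅛) = K/2)
(T(l(-1), y) + 152) + U = ((½)*3 + 152) + 125 = (3/2 + 152) + 125 = 307/2 + 125 = 557/2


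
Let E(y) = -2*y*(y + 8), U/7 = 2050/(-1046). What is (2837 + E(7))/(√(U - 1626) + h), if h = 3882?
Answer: 5333561322/7882427825 - 2627*I*√448510679/7882427825 ≈ 0.67664 - 0.0070581*I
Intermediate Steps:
U = -7175/523 (U = 7*(2050/(-1046)) = 7*(2050*(-1/1046)) = 7*(-1025/523) = -7175/523 ≈ -13.719)
E(y) = -2*y*(8 + y)
(2837 + E(7))/(√(U - 1626) + h) = (2837 - 2*7*(8 + 7))/(√(-7175/523 - 1626) + 3882) = (2837 - 2*7*15)/(√(-857573/523) + 3882) = (2837 - 210)/(I*√448510679/523 + 3882) = 2627/(3882 + I*√448510679/523)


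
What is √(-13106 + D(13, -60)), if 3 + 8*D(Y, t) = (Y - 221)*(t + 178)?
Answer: I*√258790/4 ≈ 127.18*I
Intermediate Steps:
D(Y, t) = -3/8 + (-221 + Y)*(178 + t)/8 (D(Y, t) = -3/8 + ((Y - 221)*(t + 178))/8 = -3/8 + ((-221 + Y)*(178 + t))/8 = -3/8 + (-221 + Y)*(178 + t)/8)
√(-13106 + D(13, -60)) = √(-13106 + (-39341/8 - 221/8*(-60) + (89/4)*13 + (⅛)*13*(-60))) = √(-13106 + (-39341/8 + 3315/2 + 1157/4 - 195/2)) = √(-13106 - 24547/8) = √(-129395/8) = I*√258790/4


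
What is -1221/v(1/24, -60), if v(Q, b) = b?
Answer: 407/20 ≈ 20.350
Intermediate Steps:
-1221/v(1/24, -60) = -1221/(-60) = -1221*(-1/60) = 407/20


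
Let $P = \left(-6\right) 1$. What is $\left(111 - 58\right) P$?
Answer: $-318$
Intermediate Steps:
$P = -6$
$\left(111 - 58\right) P = \left(111 - 58\right) \left(-6\right) = 53 \left(-6\right) = -318$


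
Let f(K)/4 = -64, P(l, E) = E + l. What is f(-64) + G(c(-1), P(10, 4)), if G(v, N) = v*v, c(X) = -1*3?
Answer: -247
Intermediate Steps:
c(X) = -3
f(K) = -256 (f(K) = 4*(-64) = -256)
G(v, N) = v²
f(-64) + G(c(-1), P(10, 4)) = -256 + (-3)² = -256 + 9 = -247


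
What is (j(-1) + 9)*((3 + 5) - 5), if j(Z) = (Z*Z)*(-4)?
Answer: 15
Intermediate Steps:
j(Z) = -4*Z² (j(Z) = Z²*(-4) = -4*Z²)
(j(-1) + 9)*((3 + 5) - 5) = (-4*(-1)² + 9)*((3 + 5) - 5) = (-4*1 + 9)*(8 - 5) = (-4 + 9)*3 = 5*3 = 15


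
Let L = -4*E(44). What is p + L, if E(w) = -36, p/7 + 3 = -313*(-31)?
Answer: 68044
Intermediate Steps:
p = 67900 (p = -21 + 7*(-313*(-31)) = -21 + 7*9703 = -21 + 67921 = 67900)
L = 144 (L = -4*(-36) = 144)
p + L = 67900 + 144 = 68044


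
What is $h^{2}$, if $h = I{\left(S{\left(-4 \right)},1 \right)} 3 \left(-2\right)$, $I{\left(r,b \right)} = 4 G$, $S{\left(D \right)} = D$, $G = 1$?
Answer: $576$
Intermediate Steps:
$I{\left(r,b \right)} = 4$ ($I{\left(r,b \right)} = 4 \cdot 1 = 4$)
$h = -24$ ($h = 4 \cdot 3 \left(-2\right) = 12 \left(-2\right) = -24$)
$h^{2} = \left(-24\right)^{2} = 576$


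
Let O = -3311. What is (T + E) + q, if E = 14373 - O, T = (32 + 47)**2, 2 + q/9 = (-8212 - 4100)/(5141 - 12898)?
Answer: 185557407/7757 ≈ 23921.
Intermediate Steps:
q = -28818/7757 (q = -18 + 9*((-8212 - 4100)/(5141 - 12898)) = -18 + 9*(-12312/(-7757)) = -18 + 9*(-12312*(-1/7757)) = -18 + 9*(12312/7757) = -18 + 110808/7757 = -28818/7757 ≈ -3.7151)
T = 6241 (T = 79**2 = 6241)
E = 17684 (E = 14373 - 1*(-3311) = 14373 + 3311 = 17684)
(T + E) + q = (6241 + 17684) - 28818/7757 = 23925 - 28818/7757 = 185557407/7757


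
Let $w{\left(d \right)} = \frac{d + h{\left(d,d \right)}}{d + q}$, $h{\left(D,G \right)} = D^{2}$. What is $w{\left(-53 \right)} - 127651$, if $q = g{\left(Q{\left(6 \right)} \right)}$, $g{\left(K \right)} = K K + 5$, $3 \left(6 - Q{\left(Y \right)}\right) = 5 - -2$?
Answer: $- \frac{39724265}{311} \approx -1.2773 \cdot 10^{5}$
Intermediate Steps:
$Q{\left(Y \right)} = \frac{11}{3}$ ($Q{\left(Y \right)} = 6 - \frac{5 - -2}{3} = 6 - \frac{5 + 2}{3} = 6 - \frac{7}{3} = \frac{11}{3}$)
$g{\left(K \right)} = 5 + K^{2}$ ($g{\left(K \right)} = K^{2} + 5 = 5 + K^{2}$)
$q = \frac{166}{9}$ ($q = 5 + \left(\frac{11}{3}\right)^{2} = 5 + \frac{121}{9} = \frac{166}{9} \approx 18.444$)
$w{\left(d \right)} = \frac{d + d^{2}}{\frac{166}{9} + d}$ ($w{\left(d \right)} = \frac{d + d^{2}}{d + \frac{166}{9}} = \frac{d + d^{2}}{\frac{166}{9} + d}$)
$w{\left(-53 \right)} - 127651 = 9 \left(-53\right) \frac{1}{166 + 9 \left(-53\right)} \left(1 - 53\right) - 127651 = 9 \left(-53\right) \frac{1}{166 - 477} \left(-52\right) - 127651 = 9 \left(-53\right) \frac{1}{-311} \left(-52\right) - 127651 = 9 \left(-53\right) \left(- \frac{1}{311}\right) \left(-52\right) - 127651 = - \frac{24804}{311} - 127651 = - \frac{39724265}{311}$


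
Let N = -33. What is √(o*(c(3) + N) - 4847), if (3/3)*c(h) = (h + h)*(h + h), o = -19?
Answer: 2*I*√1226 ≈ 70.029*I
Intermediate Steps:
c(h) = 4*h² (c(h) = (h + h)*(h + h) = (2*h)*(2*h) = 4*h²)
√(o*(c(3) + N) - 4847) = √(-19*(4*3² - 33) - 4847) = √(-19*(4*9 - 33) - 4847) = √(-19*(36 - 33) - 4847) = √(-19*3 - 4847) = √(-57 - 4847) = √(-4904) = 2*I*√1226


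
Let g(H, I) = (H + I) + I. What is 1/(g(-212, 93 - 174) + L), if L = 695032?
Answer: 1/694658 ≈ 1.4396e-6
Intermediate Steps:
g(H, I) = H + 2*I
1/(g(-212, 93 - 174) + L) = 1/((-212 + 2*(93 - 174)) + 695032) = 1/((-212 + 2*(-81)) + 695032) = 1/((-212 - 162) + 695032) = 1/(-374 + 695032) = 1/694658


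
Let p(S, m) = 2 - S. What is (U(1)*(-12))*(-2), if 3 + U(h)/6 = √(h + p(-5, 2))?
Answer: -432 + 288*√2 ≈ -24.706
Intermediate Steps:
U(h) = -18 + 6*√(7 + h) (U(h) = -18 + 6*√(h + (2 - 1*(-5))) = -18 + 6*√(h + (2 + 5)) = -18 + 6*√(h + 7) = -18 + 6*√(7 + h))
(U(1)*(-12))*(-2) = ((-18 + 6*√(7 + 1))*(-12))*(-2) = ((-18 + 6*√8)*(-12))*(-2) = ((-18 + 6*(2*√2))*(-12))*(-2) = ((-18 + 12*√2)*(-12))*(-2) = (216 - 144*√2)*(-2) = -432 + 288*√2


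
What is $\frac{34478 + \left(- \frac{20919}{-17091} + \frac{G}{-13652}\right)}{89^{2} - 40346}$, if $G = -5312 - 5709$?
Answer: $- \frac{536339948053}{504373754340} \approx -1.0634$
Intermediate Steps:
$G = -11021$
$\frac{34478 + \left(- \frac{20919}{-17091} + \frac{G}{-13652}\right)}{89^{2} - 40346} = \frac{34478 - \left(- \frac{11021}{13652} - \frac{6973}{5697}\right)}{89^{2} - 40346} = \frac{34478 - - \frac{157982033}{77775444}}{7921 - 40346} = \frac{34478 + \left(\frac{6973}{5697} + \frac{11021}{13652}\right)}{-32425} = \left(34478 + \frac{157982033}{77775444}\right) \left(- \frac{1}{32425}\right) = \frac{2681699740265}{77775444} \left(- \frac{1}{32425}\right) = - \frac{536339948053}{504373754340}$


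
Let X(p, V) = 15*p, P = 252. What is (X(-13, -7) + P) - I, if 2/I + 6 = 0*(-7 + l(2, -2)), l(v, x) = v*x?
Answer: 172/3 ≈ 57.333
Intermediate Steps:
I = -1/3 (I = 2/(-6 + 0*(-7 + 2*(-2))) = 2/(-6 + 0*(-7 - 4)) = 2/(-6 + 0*(-11)) = 2/(-6 + 0) = 2/(-6) = 2*(-1/6) = -1/3 ≈ -0.33333)
(X(-13, -7) + P) - I = (15*(-13) + 252) - 1*(-1/3) = (-195 + 252) + 1/3 = 57 + 1/3 = 172/3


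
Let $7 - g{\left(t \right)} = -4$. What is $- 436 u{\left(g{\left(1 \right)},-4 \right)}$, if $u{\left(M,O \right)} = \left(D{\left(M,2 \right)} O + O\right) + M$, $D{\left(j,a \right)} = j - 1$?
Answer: $14388$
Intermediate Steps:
$g{\left(t \right)} = 11$ ($g{\left(t \right)} = 7 - -4 = 7 + 4 = 11$)
$D{\left(j,a \right)} = -1 + j$
$u{\left(M,O \right)} = M + O + O \left(-1 + M\right)$ ($u{\left(M,O \right)} = \left(\left(-1 + M\right) O + O\right) + M = \left(O \left(-1 + M\right) + O\right) + M = \left(O + O \left(-1 + M\right)\right) + M = M + O + O \left(-1 + M\right)$)
$- 436 u{\left(g{\left(1 \right)},-4 \right)} = - 436 \cdot 11 \left(1 - 4\right) = - 436 \cdot 11 \left(-3\right) = \left(-436\right) \left(-33\right) = 14388$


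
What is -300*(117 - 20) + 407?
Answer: -28693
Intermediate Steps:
-300*(117 - 20) + 407 = -300*97 + 407 = -29100 + 407 = -28693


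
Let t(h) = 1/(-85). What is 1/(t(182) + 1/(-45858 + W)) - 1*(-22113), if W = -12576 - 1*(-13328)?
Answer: 995474573/45191 ≈ 22028.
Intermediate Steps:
W = 752 (W = -12576 + 13328 = 752)
t(h) = -1/85
1/(t(182) + 1/(-45858 + W)) - 1*(-22113) = 1/(-1/85 + 1/(-45858 + 752)) - 1*(-22113) = 1/(-1/85 + 1/(-45106)) + 22113 = 1/(-1/85 - 1/45106) + 22113 = 1/(-45191/3834010) + 22113 = -3834010/45191 + 22113 = 995474573/45191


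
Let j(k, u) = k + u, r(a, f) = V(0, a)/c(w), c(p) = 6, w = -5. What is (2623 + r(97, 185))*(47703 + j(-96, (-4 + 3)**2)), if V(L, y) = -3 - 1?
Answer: 374532136/3 ≈ 1.2484e+8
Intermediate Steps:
V(L, y) = -4
r(a, f) = -2/3 (r(a, f) = -4/6 = -4*1/6 = -2/3)
(2623 + r(97, 185))*(47703 + j(-96, (-4 + 3)**2)) = (2623 - 2/3)*(47703 + (-96 + (-4 + 3)**2)) = 7867*(47703 + (-96 + (-1)**2))/3 = 7867*(47703 + (-96 + 1))/3 = 7867*(47703 - 95)/3 = (7867/3)*47608 = 374532136/3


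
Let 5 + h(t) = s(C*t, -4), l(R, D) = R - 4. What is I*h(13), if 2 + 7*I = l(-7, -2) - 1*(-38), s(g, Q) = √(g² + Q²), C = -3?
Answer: -125/7 + 25*√1537/7 ≈ 122.16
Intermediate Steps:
l(R, D) = -4 + R
s(g, Q) = √(Q² + g²)
h(t) = -5 + √(16 + 9*t²) (h(t) = -5 + √((-4)² + (-3*t)²) = -5 + √(16 + 9*t²))
I = 25/7 (I = -2/7 + ((-4 - 7) - 1*(-38))/7 = -2/7 + (-11 + 38)/7 = -2/7 + (⅐)*27 = -2/7 + 27/7 = 25/7 ≈ 3.5714)
I*h(13) = 25*(-5 + √(16 + 9*13²))/7 = 25*(-5 + √(16 + 9*169))/7 = 25*(-5 + √(16 + 1521))/7 = 25*(-5 + √1537)/7 = -125/7 + 25*√1537/7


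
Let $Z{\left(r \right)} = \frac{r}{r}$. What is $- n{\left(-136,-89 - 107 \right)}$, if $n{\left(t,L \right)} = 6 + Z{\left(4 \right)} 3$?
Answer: $-9$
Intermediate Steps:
$Z{\left(r \right)} = 1$
$n{\left(t,L \right)} = 9$ ($n{\left(t,L \right)} = 6 + 1 \cdot 3 = 6 + 3 = 9$)
$- n{\left(-136,-89 - 107 \right)} = \left(-1\right) 9 = -9$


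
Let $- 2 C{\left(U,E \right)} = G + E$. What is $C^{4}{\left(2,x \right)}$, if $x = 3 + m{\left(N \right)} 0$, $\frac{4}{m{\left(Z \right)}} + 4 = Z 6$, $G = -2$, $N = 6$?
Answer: $\frac{1}{16} \approx 0.0625$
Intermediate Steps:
$m{\left(Z \right)} = \frac{4}{-4 + 6 Z}$ ($m{\left(Z \right)} = \frac{4}{-4 + Z 6} = \frac{4}{-4 + 6 Z}$)
$x = 3$ ($x = 3 + \frac{2}{-2 + 3 \cdot 6} \cdot 0 = 3 + \frac{2}{-2 + 18} \cdot 0 = 3 + \frac{2}{16} \cdot 0 = 3 + 2 \cdot \frac{1}{16} \cdot 0 = 3 + \frac{1}{8} \cdot 0 = 3 + 0 = 3$)
$C{\left(U,E \right)} = 1 - \frac{E}{2}$ ($C{\left(U,E \right)} = - \frac{-2 + E}{2} = 1 - \frac{E}{2}$)
$C^{4}{\left(2,x \right)} = \left(1 - \frac{3}{2}\right)^{4} = \left(- \frac{1}{2}\right)^{4} = \frac{1}{16}$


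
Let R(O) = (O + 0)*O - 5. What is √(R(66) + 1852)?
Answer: √6203 ≈ 78.759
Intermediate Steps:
R(O) = -5 + O² (R(O) = O*O - 5 = O² - 5 = -5 + O²)
√(R(66) + 1852) = √((-5 + 66²) + 1852) = √((-5 + 4356) + 1852) = √(4351 + 1852) = √6203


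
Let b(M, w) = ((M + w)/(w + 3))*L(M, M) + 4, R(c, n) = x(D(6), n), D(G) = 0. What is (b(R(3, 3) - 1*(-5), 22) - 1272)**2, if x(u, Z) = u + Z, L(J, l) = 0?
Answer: 1607824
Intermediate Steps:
x(u, Z) = Z + u
R(c, n) = n (R(c, n) = n + 0 = n)
b(M, w) = 4 (b(M, w) = ((M + w)/(w + 3))*0 + 4 = ((M + w)/(3 + w))*0 + 4 = 0 + 4 = 4)
(b(R(3, 3) - 1*(-5), 22) - 1272)**2 = (4 - 1272)**2 = (-1268)**2 = 1607824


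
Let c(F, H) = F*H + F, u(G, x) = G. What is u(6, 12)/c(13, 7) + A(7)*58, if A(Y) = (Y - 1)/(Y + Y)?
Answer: 9069/364 ≈ 24.915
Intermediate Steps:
c(F, H) = F + F*H
A(Y) = (-1 + Y)/(2*Y) (A(Y) = (-1 + Y)/((2*Y)) = (-1 + Y)*(1/(2*Y)) = (-1 + Y)/(2*Y))
u(6, 12)/c(13, 7) + A(7)*58 = 6/((13*(1 + 7))) + ((½)*(-1 + 7)/7)*58 = 6/((13*8)) + ((½)*(⅐)*6)*58 = 6/104 + (3/7)*58 = 6*(1/104) + 174/7 = 3/52 + 174/7 = 9069/364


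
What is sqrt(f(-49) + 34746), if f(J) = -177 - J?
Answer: sqrt(34618) ≈ 186.06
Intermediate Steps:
sqrt(f(-49) + 34746) = sqrt((-177 - 1*(-49)) + 34746) = sqrt((-177 + 49) + 34746) = sqrt(-128 + 34746) = sqrt(34618)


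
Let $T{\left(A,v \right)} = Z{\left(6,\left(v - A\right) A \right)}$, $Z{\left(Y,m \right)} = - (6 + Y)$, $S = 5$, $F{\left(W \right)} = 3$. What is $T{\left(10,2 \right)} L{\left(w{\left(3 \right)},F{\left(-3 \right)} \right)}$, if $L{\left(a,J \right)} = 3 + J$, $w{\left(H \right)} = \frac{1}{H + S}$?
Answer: $-72$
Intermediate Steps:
$w{\left(H \right)} = \frac{1}{5 + H}$ ($w{\left(H \right)} = \frac{1}{H + 5} = \frac{1}{5 + H}$)
$Z{\left(Y,m \right)} = -6 - Y$
$T{\left(A,v \right)} = -12$ ($T{\left(A,v \right)} = -6 - 6 = -12$)
$T{\left(10,2 \right)} L{\left(w{\left(3 \right)},F{\left(-3 \right)} \right)} = - 12 \left(3 + 3\right) = \left(-12\right) 6 = -72$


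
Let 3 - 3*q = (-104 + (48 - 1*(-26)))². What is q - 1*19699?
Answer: -19998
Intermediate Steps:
q = -299 (q = 1 - (-104 + (48 - 1*(-26)))²/3 = 1 - (-104 + (48 + 26))²/3 = 1 - (-104 + 74)²/3 = 1 - ⅓*(-30)² = 1 - ⅓*900 = 1 - 300 = -299)
q - 1*19699 = -299 - 1*19699 = -299 - 19699 = -19998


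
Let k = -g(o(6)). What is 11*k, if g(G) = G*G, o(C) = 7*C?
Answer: -19404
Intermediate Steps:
g(G) = G**2
k = -1764 (k = -(7*6)**2 = -1*42**2 = -1*1764 = -1764)
11*k = 11*(-1764) = -19404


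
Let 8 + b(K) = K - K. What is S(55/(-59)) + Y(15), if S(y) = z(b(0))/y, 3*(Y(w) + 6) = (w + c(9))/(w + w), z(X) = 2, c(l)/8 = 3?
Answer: -509/66 ≈ -7.7121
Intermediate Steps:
b(K) = -8 (b(K) = -8 + (K - K) = -8 + 0 = -8)
c(l) = 24 (c(l) = 8*3 = 24)
Y(w) = -6 + (24 + w)/(6*w) (Y(w) = -6 + ((w + 24)/(w + w))/3 = -6 + ((24 + w)/((2*w)))/3 = -6 + ((24 + w)*(1/(2*w)))/3 = -6 + ((24 + w)/(2*w))/3 = -6 + (24 + w)/(6*w))
S(y) = 2/y
S(55/(-59)) + Y(15) = 2/((55/(-59))) + (-35/6 + 4/15) = 2/((55*(-1/59))) + (-35/6 + 4*(1/15)) = 2/(-55/59) + (-35/6 + 4/15) = 2*(-59/55) - 167/30 = -118/55 - 167/30 = -509/66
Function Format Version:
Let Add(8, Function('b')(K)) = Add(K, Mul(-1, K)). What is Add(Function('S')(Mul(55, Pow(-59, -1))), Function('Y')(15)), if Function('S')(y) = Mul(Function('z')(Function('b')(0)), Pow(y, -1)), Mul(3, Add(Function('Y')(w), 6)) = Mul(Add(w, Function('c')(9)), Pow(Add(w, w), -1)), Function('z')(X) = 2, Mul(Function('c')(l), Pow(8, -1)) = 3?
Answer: Rational(-509, 66) ≈ -7.7121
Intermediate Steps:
Function('b')(K) = -8 (Function('b')(K) = Add(-8, Add(K, Mul(-1, K))) = Add(-8, 0) = -8)
Function('c')(l) = 24 (Function('c')(l) = Mul(8, 3) = 24)
Function('Y')(w) = Add(-6, Mul(Rational(1, 6), Pow(w, -1), Add(24, w))) (Function('Y')(w) = Add(-6, Mul(Rational(1, 3), Mul(Add(w, 24), Pow(Add(w, w), -1)))) = Add(-6, Mul(Rational(1, 3), Mul(Add(24, w), Pow(Mul(2, w), -1)))) = Add(-6, Mul(Rational(1, 3), Mul(Add(24, w), Mul(Rational(1, 2), Pow(w, -1))))) = Add(-6, Mul(Rational(1, 3), Mul(Rational(1, 2), Pow(w, -1), Add(24, w)))) = Add(-6, Mul(Rational(1, 6), Pow(w, -1), Add(24, w))))
Function('S')(y) = Mul(2, Pow(y, -1))
Add(Function('S')(Mul(55, Pow(-59, -1))), Function('Y')(15)) = Add(Mul(2, Pow(Mul(55, Pow(-59, -1)), -1)), Add(Rational(-35, 6), Mul(4, Pow(15, -1)))) = Add(Mul(2, Pow(Mul(55, Rational(-1, 59)), -1)), Add(Rational(-35, 6), Mul(4, Rational(1, 15)))) = Add(Mul(2, Pow(Rational(-55, 59), -1)), Add(Rational(-35, 6), Rational(4, 15))) = Add(Mul(2, Rational(-59, 55)), Rational(-167, 30)) = Add(Rational(-118, 55), Rational(-167, 30)) = Rational(-509, 66)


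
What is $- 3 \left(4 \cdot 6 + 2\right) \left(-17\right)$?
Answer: $1326$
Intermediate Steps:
$- 3 \left(4 \cdot 6 + 2\right) \left(-17\right) = - 3 \left(24 + 2\right) \left(-17\right) = \left(-3\right) 26 \left(-17\right) = \left(-78\right) \left(-17\right) = 1326$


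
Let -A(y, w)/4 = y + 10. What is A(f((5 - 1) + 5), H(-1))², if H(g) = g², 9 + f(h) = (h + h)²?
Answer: 1690000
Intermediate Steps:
f(h) = -9 + 4*h² (f(h) = -9 + (h + h)² = -9 + (2*h)² = -9 + 4*h²)
A(y, w) = -40 - 4*y (A(y, w) = -4*(y + 10) = -4*(10 + y) = -40 - 4*y)
A(f((5 - 1) + 5), H(-1))² = (-40 - 4*(-9 + 4*((5 - 1) + 5)²))² = (-40 - 4*(-9 + 4*(4 + 5)²))² = (-40 - 4*(-9 + 4*9²))² = (-40 - 4*(-9 + 4*81))² = (-40 - 4*(-9 + 324))² = (-40 - 4*315)² = (-40 - 1260)² = (-1300)² = 1690000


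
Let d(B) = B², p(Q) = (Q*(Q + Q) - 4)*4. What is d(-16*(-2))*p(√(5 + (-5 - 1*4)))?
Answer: -49152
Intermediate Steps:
p(Q) = -16 + 8*Q² (p(Q) = (Q*(2*Q) - 4)*4 = (2*Q² - 4)*4 = (-4 + 2*Q²)*4 = -16 + 8*Q²)
d(-16*(-2))*p(√(5 + (-5 - 1*4))) = (-16*(-2))²*(-16 + 8*(√(5 + (-5 - 1*4)))²) = 32²*(-16 + 8*(√(5 + (-5 - 4)))²) = 1024*(-16 + 8*(√(5 - 9))²) = 1024*(-16 + 8*(√(-4))²) = 1024*(-16 + 8*(2*I)²) = 1024*(-16 + 8*(-4)) = 1024*(-16 - 32) = 1024*(-48) = -49152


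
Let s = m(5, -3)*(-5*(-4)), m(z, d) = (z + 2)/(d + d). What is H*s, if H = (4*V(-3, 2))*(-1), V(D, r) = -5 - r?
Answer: -1960/3 ≈ -653.33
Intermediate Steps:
m(z, d) = (2 + z)/(2*d) (m(z, d) = (2 + z)/((2*d)) = (2 + z)*(1/(2*d)) = (2 + z)/(2*d))
s = -70/3 (s = ((½)*(2 + 5)/(-3))*(-5*(-4)) = ((½)*(-⅓)*7)*20 = -7/6*20 = -70/3 ≈ -23.333)
H = 28 (H = (4*(-5 - 1*2))*(-1) = (4*(-5 - 2))*(-1) = (4*(-7))*(-1) = -28*(-1) = 28)
H*s = 28*(-70/3) = -1960/3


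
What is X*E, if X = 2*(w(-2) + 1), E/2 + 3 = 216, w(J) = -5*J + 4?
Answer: 12780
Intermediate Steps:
w(J) = 4 - 5*J
E = 426 (E = -6 + 2*216 = -6 + 432 = 426)
X = 30 (X = 2*((4 - 5*(-2)) + 1) = 2*((4 + 10) + 1) = 2*(14 + 1) = 2*15 = 30)
X*E = 30*426 = 12780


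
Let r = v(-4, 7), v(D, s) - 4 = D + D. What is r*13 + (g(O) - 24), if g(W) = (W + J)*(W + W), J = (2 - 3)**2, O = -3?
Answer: -64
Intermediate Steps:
v(D, s) = 4 + 2*D (v(D, s) = 4 + (D + D) = 4 + 2*D)
J = 1 (J = (-1)**2 = 1)
r = -4 (r = 4 + 2*(-4) = 4 - 8 = -4)
g(W) = 2*W*(1 + W) (g(W) = (W + 1)*(W + W) = (1 + W)*(2*W) = 2*W*(1 + W))
r*13 + (g(O) - 24) = -4*13 + (2*(-3)*(1 - 3) - 24) = -52 + (2*(-3)*(-2) - 24) = -52 + (12 - 24) = -52 - 12 = -64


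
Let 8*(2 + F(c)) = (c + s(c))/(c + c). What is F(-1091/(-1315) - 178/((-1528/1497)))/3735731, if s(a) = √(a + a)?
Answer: -31/59771696 + √88427620861270/5260952831926312 ≈ -5.1685e-7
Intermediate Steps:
s(a) = √2*√a (s(a) = √(2*a) = √2*√a)
F(c) = -2 + (c + √2*√c)/(16*c) (F(c) = -2 + ((c + √2*√c)/(c + c))/8 = -2 + ((c + √2*√c)/((2*c)))/8 = -2 + ((c + √2*√c)*(1/(2*c)))/8 = -2 + ((c + √2*√c)/(2*c))/8 = -2 + (c + √2*√c)/(16*c))
F(-1091/(-1315) - 178/((-1528/1497)))/3735731 = (-31/16 + √2/(16*√(-1091/(-1315) - 178/((-1528/1497)))))/3735731 = (-31/16 + √2/(16*√(-1091*(-1/1315) - 178/((-1528*1/1497)))))*(1/3735731) = (-31/16 + √2/(16*√(1091/1315 - 178/(-1528/1497))))*(1/3735731) = (-31/16 + √2/(16*√(1091/1315 - 178*(-1497/1528))))*(1/3735731) = (-31/16 + √2/(16*√(1091/1315 + 133233/764)))*(1/3735731) = (-31/16 + √2/(16*√(176034919/1004660)))*(1/3735731) = (-31/16 + √2*(2*√44213810430635/176034919)/16)*(1/3735731) = (-31/16 + √88427620861270/1408279352)*(1/3735731) = -31/59771696 + √88427620861270/5260952831926312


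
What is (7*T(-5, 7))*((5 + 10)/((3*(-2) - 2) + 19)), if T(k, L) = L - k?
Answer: 1260/11 ≈ 114.55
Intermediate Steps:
(7*T(-5, 7))*((5 + 10)/((3*(-2) - 2) + 19)) = (7*(7 - 1*(-5)))*((5 + 10)/((3*(-2) - 2) + 19)) = (7*(7 + 5))*(15/((-6 - 2) + 19)) = (7*12)*(15/(-8 + 19)) = 84*(15/11) = 1260/11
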